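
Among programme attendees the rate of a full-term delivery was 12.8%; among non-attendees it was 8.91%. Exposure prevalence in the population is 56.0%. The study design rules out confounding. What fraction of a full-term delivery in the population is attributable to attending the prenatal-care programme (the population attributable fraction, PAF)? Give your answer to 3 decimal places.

p₁ = 0.128, p₀ = 0.0891.
Overall risk P(Y=1) = π·p₁ + (1−π)·p₀ = 0.56×0.128 + 0.44×0.0891 = 0.11088.
Under exogeneity, PAF = [P(Y=1) − p₀] / P(Y=1).
PAF = (0.11088 − 0.0891) / 0.11088 ≈ 0.1965

PAF ≈ 0.196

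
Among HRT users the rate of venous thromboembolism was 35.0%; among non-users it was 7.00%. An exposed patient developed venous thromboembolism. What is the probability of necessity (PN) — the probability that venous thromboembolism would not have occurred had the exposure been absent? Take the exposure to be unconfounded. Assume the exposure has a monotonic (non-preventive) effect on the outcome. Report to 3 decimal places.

PN ≈ 0.800

p₁ = 0.35, p₀ = 0.07.
Under exogeneity and monotonicity, PN = (p₁ − p₀) / p₁.
PN = (0.35 − 0.07) / 0.35 = 0.28 / 0.35 ≈ 0.8000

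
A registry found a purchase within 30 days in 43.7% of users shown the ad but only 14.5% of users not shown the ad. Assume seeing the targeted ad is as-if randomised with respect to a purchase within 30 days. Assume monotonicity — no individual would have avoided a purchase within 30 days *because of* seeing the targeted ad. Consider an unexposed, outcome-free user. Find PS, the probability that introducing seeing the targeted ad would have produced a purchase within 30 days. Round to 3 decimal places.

p₁ = 0.437, p₀ = 0.145.
Under exogeneity and monotonicity, PS = (p₁ − p₀) / (1 − p₀).
PS = (0.437 − 0.145) / (1 − 0.145) = 0.292 / 0.855 ≈ 0.3415

PS ≈ 0.342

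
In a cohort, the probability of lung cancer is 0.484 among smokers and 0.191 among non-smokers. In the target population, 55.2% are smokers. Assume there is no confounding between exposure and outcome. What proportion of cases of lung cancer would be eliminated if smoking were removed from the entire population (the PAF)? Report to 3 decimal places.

Let p₁ = 0.484, p₀ = 0.191.
Overall risk P(Y=1) = π·p₁ + (1−π)·p₀ = 0.552×0.484 + 0.448×0.191 = 0.35274.
Under exogeneity, PAF = [P(Y=1) − p₀] / P(Y=1).
PAF = (0.35274 − 0.191) / 0.35274 ≈ 0.4585

PAF ≈ 0.459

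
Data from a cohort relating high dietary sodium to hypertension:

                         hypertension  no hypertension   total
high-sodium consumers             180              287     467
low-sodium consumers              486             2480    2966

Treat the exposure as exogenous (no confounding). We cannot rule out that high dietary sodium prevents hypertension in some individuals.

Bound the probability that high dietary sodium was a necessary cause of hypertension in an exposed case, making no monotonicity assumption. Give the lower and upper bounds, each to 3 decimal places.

p₁ = P(outcome | exposed) = 180/467 = 0.38544
p₀ = P(outcome | unexposed) = 486/2966 = 0.16386
Under exogeneity alone the bounds on PN are max{0,(p₁−p₀)/p₁} ≤ PN ≤ min{1,(1−p₀)/p₁}.
  lower = (p₁ − p₀)/p₁ = 0.22158 / 0.38544 ≈ 0.5749
  upper = min{1, (1 − p₀)/p₁} = 0.83614 / 0.38544 ≈ 2.1693 → capped at 1

0.575 ≤ PN ≤ 1.000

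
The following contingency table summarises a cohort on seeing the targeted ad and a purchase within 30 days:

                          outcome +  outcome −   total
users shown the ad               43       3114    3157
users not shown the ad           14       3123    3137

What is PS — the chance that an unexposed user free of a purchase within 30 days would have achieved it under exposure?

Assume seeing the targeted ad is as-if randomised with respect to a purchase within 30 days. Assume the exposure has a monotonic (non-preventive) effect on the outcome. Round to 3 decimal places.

PS ≈ 0.009

p₁ = P(outcome | exposed) = 43/3157 = 0.013621
p₀ = P(outcome | unexposed) = 14/3137 = 0.0044629
Under exogeneity and monotonicity, PS = (p₁ − p₀) / (1 − p₀).
PS = (0.013621 − 0.0044629) / (1 − 0.0044629) = 0.0091577 / 0.99554 ≈ 0.0092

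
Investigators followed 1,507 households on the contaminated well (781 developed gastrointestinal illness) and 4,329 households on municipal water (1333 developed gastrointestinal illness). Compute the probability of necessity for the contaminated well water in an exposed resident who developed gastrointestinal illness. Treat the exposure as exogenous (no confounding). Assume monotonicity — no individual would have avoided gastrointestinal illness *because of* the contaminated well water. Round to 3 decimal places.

p₁ = P(outcome | exposed) = 781/1507 = 0.51825
p₀ = P(outcome | unexposed) = 1333/4329 = 0.30792
Under exogeneity and monotonicity, PN = (p₁ − p₀) / p₁.
PN = (0.51825 − 0.30792) / 0.51825 = 0.21032 / 0.51825 ≈ 0.4058

PN ≈ 0.406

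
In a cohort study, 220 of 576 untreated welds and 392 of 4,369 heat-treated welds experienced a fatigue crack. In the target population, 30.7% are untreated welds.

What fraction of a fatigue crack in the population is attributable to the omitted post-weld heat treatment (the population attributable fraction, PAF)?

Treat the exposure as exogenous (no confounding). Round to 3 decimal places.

p₁ = P(outcome | exposed) = 220/576 = 0.38194
p₀ = P(outcome | unexposed) = 392/4369 = 0.089723
Overall risk P(Y=1) = π·p₁ + (1−π)·p₀ = 0.307×0.38194 + 0.693×0.089723 = 0.17944.
Under exogeneity, PAF = [P(Y=1) − p₀] / P(Y=1).
PAF = (0.17944 − 0.089723) / 0.17944 ≈ 0.5000

PAF ≈ 0.500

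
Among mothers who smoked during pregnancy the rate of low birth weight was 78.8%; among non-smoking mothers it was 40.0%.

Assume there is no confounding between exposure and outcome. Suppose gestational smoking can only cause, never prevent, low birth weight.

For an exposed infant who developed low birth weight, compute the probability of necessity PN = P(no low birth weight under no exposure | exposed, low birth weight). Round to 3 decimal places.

PN ≈ 0.492

p₁ = 0.788, p₀ = 0.4.
Under exogeneity and monotonicity, PN = (p₁ − p₀) / p₁.
PN = (0.788 − 0.4) / 0.788 = 0.388 / 0.788 ≈ 0.4924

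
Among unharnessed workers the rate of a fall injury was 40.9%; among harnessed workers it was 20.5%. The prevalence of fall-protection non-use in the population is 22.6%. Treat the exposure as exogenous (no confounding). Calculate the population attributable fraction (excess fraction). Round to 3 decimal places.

PAF ≈ 0.184

p₁ = 0.409, p₀ = 0.205.
Overall risk P(Y=1) = π·p₁ + (1−π)·p₀ = 0.226×0.409 + 0.774×0.205 = 0.2511.
Under exogeneity, PAF = [P(Y=1) − p₀] / P(Y=1).
PAF = (0.2511 − 0.205) / 0.2511 ≈ 0.1836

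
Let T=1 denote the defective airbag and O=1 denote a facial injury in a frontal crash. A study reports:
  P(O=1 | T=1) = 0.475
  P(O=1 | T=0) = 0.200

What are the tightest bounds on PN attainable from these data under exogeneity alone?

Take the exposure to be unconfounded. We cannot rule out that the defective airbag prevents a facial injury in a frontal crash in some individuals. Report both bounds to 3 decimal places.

Let p₁ = 0.475, p₀ = 0.2.
Under exogeneity alone the bounds on PN are max{0,(p₁−p₀)/p₁} ≤ PN ≤ min{1,(1−p₀)/p₁}.
  lower = (p₁ − p₀)/p₁ = 0.275 / 0.475 ≈ 0.5789
  upper = min{1, (1 − p₀)/p₁} = 0.8 / 0.475 ≈ 1.6842 → capped at 1

0.579 ≤ PN ≤ 1.000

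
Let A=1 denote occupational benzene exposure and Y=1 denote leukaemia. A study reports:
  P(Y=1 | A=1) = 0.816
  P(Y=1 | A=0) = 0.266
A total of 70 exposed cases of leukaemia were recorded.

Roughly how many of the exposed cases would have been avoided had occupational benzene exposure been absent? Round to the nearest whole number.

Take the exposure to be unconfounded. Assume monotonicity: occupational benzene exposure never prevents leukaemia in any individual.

about 47 cases

Let p₁ = 0.816, p₀ = 0.266.
PN = (p₁ − p₀)/p₁ = (0.816 − 0.266) / 0.816 ≈ 0.67402.
Attributable cases ≈ PN × (exposed cases) = 0.67402 × 70 ≈ 47.18.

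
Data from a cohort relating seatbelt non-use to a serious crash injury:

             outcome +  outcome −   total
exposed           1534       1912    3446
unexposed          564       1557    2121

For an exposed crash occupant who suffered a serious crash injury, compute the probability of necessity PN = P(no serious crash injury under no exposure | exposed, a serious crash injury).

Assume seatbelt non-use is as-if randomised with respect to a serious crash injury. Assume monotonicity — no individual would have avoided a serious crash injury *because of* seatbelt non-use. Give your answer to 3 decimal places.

p₁ = P(outcome | exposed) = 1534/3446 = 0.44515
p₀ = P(outcome | unexposed) = 564/2121 = 0.26591
Under exogeneity and monotonicity, PN = (p₁ − p₀)/p₁.
PN = (0.44515 − 0.26591) / 0.44515 ≈ 0.4027

PN ≈ 0.403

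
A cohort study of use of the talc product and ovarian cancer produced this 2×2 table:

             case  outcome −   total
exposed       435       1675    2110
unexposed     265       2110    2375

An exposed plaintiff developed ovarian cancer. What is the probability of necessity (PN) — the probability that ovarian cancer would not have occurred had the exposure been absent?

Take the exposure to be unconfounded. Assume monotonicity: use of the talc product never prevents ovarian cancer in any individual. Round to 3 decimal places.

p₁ = P(outcome | exposed) = 435/2110 = 0.20616
p₀ = P(outcome | unexposed) = 265/2375 = 0.11158
Under exogeneity and monotonicity, PN = (p₁ − p₀)/p₁.
PN = (0.20616 − 0.11158) / 0.20616 ≈ 0.4588

PN ≈ 0.459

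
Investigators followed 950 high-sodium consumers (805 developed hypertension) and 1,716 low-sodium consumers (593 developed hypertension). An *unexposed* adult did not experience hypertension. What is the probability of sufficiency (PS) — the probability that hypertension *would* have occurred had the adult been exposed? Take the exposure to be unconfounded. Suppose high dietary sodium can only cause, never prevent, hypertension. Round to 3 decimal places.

p₁ = P(outcome | exposed) = 805/950 = 0.84737
p₀ = P(outcome | unexposed) = 593/1716 = 0.34557
Under exogeneity and monotonicity, PS = (p₁ − p₀) / (1 − p₀).
PS = (0.84737 − 0.34557) / (1 − 0.34557) = 0.5018 / 0.65443 ≈ 0.7668

PS ≈ 0.767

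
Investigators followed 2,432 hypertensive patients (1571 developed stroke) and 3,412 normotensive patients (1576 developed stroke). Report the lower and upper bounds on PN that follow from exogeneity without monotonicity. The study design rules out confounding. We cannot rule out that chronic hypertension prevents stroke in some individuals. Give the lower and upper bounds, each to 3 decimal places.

0.285 ≤ PN ≤ 0.833

p₁ = P(outcome | exposed) = 1571/2432 = 0.64597
p₀ = P(outcome | unexposed) = 1576/3412 = 0.4619
Under exogeneity alone the bounds on PN are max{0,(p₁−p₀)/p₁} ≤ PN ≤ min{1,(1−p₀)/p₁}.
  lower = (p₁ − p₀)/p₁ = 0.18407 / 0.64597 ≈ 0.2850
  upper = min{1, (1 − p₀)/p₁} = 0.5381 / 0.64597 ≈ 0.8330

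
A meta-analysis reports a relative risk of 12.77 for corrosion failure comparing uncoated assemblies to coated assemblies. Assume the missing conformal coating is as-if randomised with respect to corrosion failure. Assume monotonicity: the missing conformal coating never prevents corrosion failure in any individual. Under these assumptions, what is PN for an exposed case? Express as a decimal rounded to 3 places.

PN ≈ 0.922

Under exogeneity and monotonicity, PN = (RR − 1) / RR = 1 − 1/RR.
PN = (12.77 − 1) / 12.77 = 11.77 / 12.77 ≈ 0.9217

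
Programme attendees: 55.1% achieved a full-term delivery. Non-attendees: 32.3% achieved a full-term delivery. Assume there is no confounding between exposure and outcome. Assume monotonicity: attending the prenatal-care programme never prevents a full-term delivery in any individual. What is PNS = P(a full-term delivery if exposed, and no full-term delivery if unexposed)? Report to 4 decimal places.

p₁ = 0.551, p₀ = 0.323.
Under exogeneity and monotonicity, PNS = p₁ − p₀.
PNS = 0.551 − 0.323 = 0.228

PNS ≈ 0.2280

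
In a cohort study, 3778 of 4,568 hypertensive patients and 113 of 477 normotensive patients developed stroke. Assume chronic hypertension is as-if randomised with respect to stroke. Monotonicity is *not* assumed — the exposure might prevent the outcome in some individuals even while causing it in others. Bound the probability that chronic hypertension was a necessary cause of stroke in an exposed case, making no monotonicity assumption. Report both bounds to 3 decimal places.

0.714 ≤ PN ≤ 0.923

p₁ = P(outcome | exposed) = 3778/4568 = 0.82706
p₀ = P(outcome | unexposed) = 113/477 = 0.2369
Under exogeneity alone the bounds on PN are max{0,(p₁−p₀)/p₁} ≤ PN ≤ min{1,(1−p₀)/p₁}.
  lower = (p₁ − p₀)/p₁ = 0.59016 / 0.82706 ≈ 0.7136
  upper = min{1, (1 − p₀)/p₁} = 0.7631 / 0.82706 ≈ 0.9227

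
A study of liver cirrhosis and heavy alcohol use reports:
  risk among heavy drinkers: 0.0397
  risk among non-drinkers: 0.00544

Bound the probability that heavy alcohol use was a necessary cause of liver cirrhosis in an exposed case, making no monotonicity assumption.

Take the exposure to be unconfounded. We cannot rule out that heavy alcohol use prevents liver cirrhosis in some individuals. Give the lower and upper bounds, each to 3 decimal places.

Let p₁ = 0.0397, p₀ = 0.00544.
Under exogeneity alone the bounds on PN are max{0,(p₁−p₀)/p₁} ≤ PN ≤ min{1,(1−p₀)/p₁}.
  lower = (p₁ − p₀)/p₁ = 0.03426 / 0.0397 ≈ 0.8630
  upper = min{1, (1 − p₀)/p₁} = 0.99456 / 0.0397 ≈ 25.0519 → capped at 1

0.863 ≤ PN ≤ 1.000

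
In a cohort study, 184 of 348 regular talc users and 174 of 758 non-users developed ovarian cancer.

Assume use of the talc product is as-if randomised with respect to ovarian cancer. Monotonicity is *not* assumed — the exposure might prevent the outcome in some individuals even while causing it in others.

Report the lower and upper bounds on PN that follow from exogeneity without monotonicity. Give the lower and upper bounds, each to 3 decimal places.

p₁ = P(outcome | exposed) = 184/348 = 0.52874
p₀ = P(outcome | unexposed) = 174/758 = 0.22955
Under exogeneity alone the bounds on PN are max{0,(p₁−p₀)/p₁} ≤ PN ≤ min{1,(1−p₀)/p₁}.
  lower = (p₁ − p₀)/p₁ = 0.29918 / 0.52874 ≈ 0.5658
  upper = min{1, (1 − p₀)/p₁} = 0.77045 / 0.52874 ≈ 1.4572 → capped at 1

0.566 ≤ PN ≤ 1.000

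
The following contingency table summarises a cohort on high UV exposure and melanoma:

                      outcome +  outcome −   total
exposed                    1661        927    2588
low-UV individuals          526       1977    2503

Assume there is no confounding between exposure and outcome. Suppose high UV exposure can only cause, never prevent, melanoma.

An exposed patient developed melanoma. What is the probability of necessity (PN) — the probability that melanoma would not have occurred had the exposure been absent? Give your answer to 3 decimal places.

p₁ = P(outcome | exposed) = 1661/2588 = 0.64181
p₀ = P(outcome | unexposed) = 526/2503 = 0.21015
Under exogeneity and monotonicity, PN = (p₁ − p₀)/p₁.
PN = (0.64181 − 0.21015) / 0.64181 ≈ 0.6726

PN ≈ 0.673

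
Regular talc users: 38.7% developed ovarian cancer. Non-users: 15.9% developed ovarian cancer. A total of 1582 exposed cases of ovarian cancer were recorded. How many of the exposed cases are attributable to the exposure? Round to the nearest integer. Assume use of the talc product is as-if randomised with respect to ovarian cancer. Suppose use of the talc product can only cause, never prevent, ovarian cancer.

about 932 cases

p₁ = 0.387, p₀ = 0.159.
PN = (p₁ − p₀)/p₁ = (0.387 − 0.159) / 0.387 ≈ 0.58915.
Attributable cases ≈ PN × (exposed cases) = 0.58915 × 1582 ≈ 932.03.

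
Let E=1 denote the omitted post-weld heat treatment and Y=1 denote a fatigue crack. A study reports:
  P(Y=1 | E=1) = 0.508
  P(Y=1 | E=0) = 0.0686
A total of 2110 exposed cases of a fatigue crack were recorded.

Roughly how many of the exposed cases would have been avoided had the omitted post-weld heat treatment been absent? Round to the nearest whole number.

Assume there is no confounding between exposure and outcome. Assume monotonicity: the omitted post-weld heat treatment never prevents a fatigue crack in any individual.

Let p₁ = 0.508, p₀ = 0.0686.
PN = (p₁ − p₀)/p₁ = (0.508 − 0.0686) / 0.508 ≈ 0.86496.
Attributable cases ≈ PN × (exposed cases) = 0.86496 × 2110 ≈ 1825.07.

about 1825 cases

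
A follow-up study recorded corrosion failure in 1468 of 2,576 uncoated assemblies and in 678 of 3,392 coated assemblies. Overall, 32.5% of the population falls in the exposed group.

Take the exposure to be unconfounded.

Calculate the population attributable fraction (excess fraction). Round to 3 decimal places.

PAF ≈ 0.376

p₁ = P(outcome | exposed) = 1468/2576 = 0.56988
p₀ = P(outcome | unexposed) = 678/3392 = 0.19988
Overall risk P(Y=1) = π·p₁ + (1−π)·p₀ = 0.325×0.56988 + 0.675×0.19988 = 0.32013.
Under exogeneity, PAF = [P(Y=1) − p₀] / P(Y=1).
PAF = (0.32013 − 0.19988) / 0.32013 ≈ 0.3756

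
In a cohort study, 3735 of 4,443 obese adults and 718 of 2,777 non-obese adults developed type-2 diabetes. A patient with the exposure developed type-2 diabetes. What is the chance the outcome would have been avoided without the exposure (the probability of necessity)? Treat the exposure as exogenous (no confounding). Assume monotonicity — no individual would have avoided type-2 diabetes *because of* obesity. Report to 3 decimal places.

PN ≈ 0.692

p₁ = P(outcome | exposed) = 3735/4443 = 0.84065
p₀ = P(outcome | unexposed) = 718/2777 = 0.25855
Under exogeneity and monotonicity, PN = (p₁ − p₀) / p₁.
PN = (0.84065 − 0.25855) / 0.84065 = 0.5821 / 0.84065 ≈ 0.6924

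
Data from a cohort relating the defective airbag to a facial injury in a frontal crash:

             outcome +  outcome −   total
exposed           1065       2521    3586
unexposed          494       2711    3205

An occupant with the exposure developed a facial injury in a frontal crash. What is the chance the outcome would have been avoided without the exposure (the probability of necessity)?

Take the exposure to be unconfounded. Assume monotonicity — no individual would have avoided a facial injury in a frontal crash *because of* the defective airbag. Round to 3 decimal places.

p₁ = P(outcome | exposed) = 1065/3586 = 0.29699
p₀ = P(outcome | unexposed) = 494/3205 = 0.15413
Under exogeneity and monotonicity, PN = (p₁ − p₀) / p₁.
PN = (0.29699 − 0.15413) / 0.29699 = 0.14285 / 0.29699 ≈ 0.4810

PN ≈ 0.481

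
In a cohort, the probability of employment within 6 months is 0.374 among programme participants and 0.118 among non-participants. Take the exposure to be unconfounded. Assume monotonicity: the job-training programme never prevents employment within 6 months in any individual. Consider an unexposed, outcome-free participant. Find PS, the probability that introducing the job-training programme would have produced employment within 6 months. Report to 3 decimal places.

Let p₁ = 0.374, p₀ = 0.118.
Under exogeneity and monotonicity, PS = (p₁ − p₀) / (1 − p₀).
PS = (0.374 − 0.118) / (1 − 0.118) = 0.256 / 0.882 ≈ 0.2902

PS ≈ 0.290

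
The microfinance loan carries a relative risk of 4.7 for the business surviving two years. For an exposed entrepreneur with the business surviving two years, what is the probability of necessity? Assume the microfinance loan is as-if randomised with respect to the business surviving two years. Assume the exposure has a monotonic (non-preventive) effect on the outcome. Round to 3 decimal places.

PN ≈ 0.787

Under exogeneity and monotonicity, PN = (RR − 1) / RR = 1 − 1/RR.
PN = (4.7 − 1) / 4.7 = 3.7 / 4.7 ≈ 0.7872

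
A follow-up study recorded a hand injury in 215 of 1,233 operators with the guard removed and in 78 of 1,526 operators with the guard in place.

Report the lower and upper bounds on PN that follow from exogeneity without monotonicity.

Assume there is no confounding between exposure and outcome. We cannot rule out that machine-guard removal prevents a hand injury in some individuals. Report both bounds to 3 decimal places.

p₁ = P(outcome | exposed) = 215/1233 = 0.17437
p₀ = P(outcome | unexposed) = 78/1526 = 0.051114
Under exogeneity alone the bounds on PN are max{0,(p₁−p₀)/p₁} ≤ PN ≤ min{1,(1−p₀)/p₁}.
  lower = (p₁ − p₀)/p₁ = 0.12326 / 0.17437 ≈ 0.7069
  upper = min{1, (1 − p₀)/p₁} = 0.94889 / 0.17437 ≈ 5.4418 → capped at 1

0.707 ≤ PN ≤ 1.000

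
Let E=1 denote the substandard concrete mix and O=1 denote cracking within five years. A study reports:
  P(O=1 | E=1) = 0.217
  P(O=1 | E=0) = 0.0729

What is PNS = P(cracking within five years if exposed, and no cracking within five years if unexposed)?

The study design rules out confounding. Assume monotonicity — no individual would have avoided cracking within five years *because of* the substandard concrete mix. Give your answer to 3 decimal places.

PNS ≈ 0.144

Let p₁ = 0.217, p₀ = 0.0729.
Under exogeneity and monotonicity, PNS = p₁ − p₀.
PNS = 0.217 − 0.0729 = 0.1441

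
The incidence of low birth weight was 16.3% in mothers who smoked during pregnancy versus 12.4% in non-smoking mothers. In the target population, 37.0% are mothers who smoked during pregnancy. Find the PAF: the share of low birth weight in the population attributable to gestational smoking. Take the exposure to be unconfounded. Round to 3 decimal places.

PAF ≈ 0.104

p₁ = 0.163, p₀ = 0.124.
Overall risk P(Y=1) = π·p₁ + (1−π)·p₀ = 0.37×0.163 + 0.63×0.124 = 0.13843.
Under exogeneity, PAF = [P(Y=1) − p₀] / P(Y=1).
PAF = (0.13843 − 0.124) / 0.13843 ≈ 0.1042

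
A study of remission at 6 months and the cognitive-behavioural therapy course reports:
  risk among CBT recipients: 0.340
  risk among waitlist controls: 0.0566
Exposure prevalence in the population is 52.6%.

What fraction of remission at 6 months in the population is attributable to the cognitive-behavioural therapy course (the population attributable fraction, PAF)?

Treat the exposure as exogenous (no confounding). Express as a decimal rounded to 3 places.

Let p₁ = 0.34, p₀ = 0.0566.
Overall risk P(Y=1) = π·p₁ + (1−π)·p₀ = 0.526×0.34 + 0.474×0.0566 = 0.20567.
Under exogeneity, PAF = [P(Y=1) − p₀] / P(Y=1).
PAF = (0.20567 − 0.0566) / 0.20567 ≈ 0.7248

PAF ≈ 0.725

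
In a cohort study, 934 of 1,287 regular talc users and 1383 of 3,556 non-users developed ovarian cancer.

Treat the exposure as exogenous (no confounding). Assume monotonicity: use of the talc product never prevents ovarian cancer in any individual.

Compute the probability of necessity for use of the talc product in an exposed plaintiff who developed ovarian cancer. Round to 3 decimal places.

PN ≈ 0.464

p₁ = P(outcome | exposed) = 934/1287 = 0.72572
p₀ = P(outcome | unexposed) = 1383/3556 = 0.38892
Under exogeneity and monotonicity, PN = (p₁ − p₀) / p₁.
PN = (0.72572 − 0.38892) / 0.72572 = 0.3368 / 0.72572 ≈ 0.4641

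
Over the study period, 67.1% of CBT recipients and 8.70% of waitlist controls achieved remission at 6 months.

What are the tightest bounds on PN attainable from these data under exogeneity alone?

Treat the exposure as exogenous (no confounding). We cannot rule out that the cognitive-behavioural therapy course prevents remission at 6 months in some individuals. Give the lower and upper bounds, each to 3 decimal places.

0.870 ≤ PN ≤ 1.000

p₁ = 0.671, p₀ = 0.087.
Under exogeneity alone the bounds on PN are max{0,(p₁−p₀)/p₁} ≤ PN ≤ min{1,(1−p₀)/p₁}.
  lower = (p₁ − p₀)/p₁ = 0.584 / 0.671 ≈ 0.8703
  upper = min{1, (1 − p₀)/p₁} = 0.913 / 0.671 ≈ 1.3607 → capped at 1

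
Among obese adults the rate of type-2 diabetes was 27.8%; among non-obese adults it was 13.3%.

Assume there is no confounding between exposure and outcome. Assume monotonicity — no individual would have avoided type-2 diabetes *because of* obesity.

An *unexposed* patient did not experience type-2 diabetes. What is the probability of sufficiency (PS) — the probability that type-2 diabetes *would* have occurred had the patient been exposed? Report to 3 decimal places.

PS ≈ 0.167

p₁ = 0.278, p₀ = 0.133.
Under exogeneity and monotonicity, PS = (p₁ − p₀) / (1 − p₀).
PS = (0.278 − 0.133) / (1 − 0.133) = 0.145 / 0.867 ≈ 0.1672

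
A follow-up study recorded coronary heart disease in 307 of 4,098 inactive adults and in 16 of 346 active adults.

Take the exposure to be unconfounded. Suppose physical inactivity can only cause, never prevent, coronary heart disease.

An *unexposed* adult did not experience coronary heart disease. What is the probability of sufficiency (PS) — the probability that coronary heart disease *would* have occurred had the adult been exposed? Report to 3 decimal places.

p₁ = P(outcome | exposed) = 307/4098 = 0.074915
p₀ = P(outcome | unexposed) = 16/346 = 0.046243
Under exogeneity and monotonicity, PS = (p₁ − p₀) / (1 − p₀).
PS = (0.074915 − 0.046243) / (1 − 0.046243) = 0.028672 / 0.95376 ≈ 0.0301

PS ≈ 0.030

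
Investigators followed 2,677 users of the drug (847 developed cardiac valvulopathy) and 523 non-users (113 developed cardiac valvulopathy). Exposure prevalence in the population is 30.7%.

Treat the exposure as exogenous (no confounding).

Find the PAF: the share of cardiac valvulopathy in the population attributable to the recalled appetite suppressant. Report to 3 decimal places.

p₁ = P(outcome | exposed) = 847/2677 = 0.3164
p₀ = P(outcome | unexposed) = 113/523 = 0.21606
Overall risk P(Y=1) = π·p₁ + (1−π)·p₀ = 0.307×0.3164 + 0.693×0.21606 = 0.24686.
Under exogeneity, PAF = [P(Y=1) − p₀] / P(Y=1).
PAF = (0.24686 − 0.21606) / 0.24686 ≈ 0.1248

PAF ≈ 0.125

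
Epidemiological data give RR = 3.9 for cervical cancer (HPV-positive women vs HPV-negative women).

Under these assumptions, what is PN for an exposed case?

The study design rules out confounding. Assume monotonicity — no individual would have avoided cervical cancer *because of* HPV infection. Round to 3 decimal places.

PN ≈ 0.744

Under exogeneity and monotonicity, PN = (RR − 1) / RR = 1 − 1/RR.
PN = (3.9 − 1) / 3.9 = 2.9 / 3.9 ≈ 0.7436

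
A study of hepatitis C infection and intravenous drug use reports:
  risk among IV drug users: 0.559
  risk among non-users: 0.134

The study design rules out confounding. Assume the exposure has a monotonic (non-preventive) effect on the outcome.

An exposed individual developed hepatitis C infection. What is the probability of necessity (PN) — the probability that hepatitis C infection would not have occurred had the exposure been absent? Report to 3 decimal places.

Let p₁ = 0.559, p₀ = 0.134.
Under exogeneity and monotonicity, PN = (p₁ − p₀) / p₁.
PN = (0.559 − 0.134) / 0.559 = 0.425 / 0.559 ≈ 0.7603

PN ≈ 0.760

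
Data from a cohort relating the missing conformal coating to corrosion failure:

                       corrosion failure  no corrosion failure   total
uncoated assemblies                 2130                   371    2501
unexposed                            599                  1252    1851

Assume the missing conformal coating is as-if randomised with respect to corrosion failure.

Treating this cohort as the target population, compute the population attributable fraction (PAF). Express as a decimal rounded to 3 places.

p₁ = P(outcome | exposed) = 2130/2501 = 0.85166
p₀ = P(outcome | unexposed) = 599/1851 = 0.32361
Exposure prevalence π = 2501/4352 = 0.57468; overall risk P(Y=1) = 0.62707.
Under exogeneity, PAF = [P(Y=1) − p₀]/P(Y=1).
PAF = (0.62707 − 0.32361) / 0.62707 ≈ 0.4839

PAF ≈ 0.484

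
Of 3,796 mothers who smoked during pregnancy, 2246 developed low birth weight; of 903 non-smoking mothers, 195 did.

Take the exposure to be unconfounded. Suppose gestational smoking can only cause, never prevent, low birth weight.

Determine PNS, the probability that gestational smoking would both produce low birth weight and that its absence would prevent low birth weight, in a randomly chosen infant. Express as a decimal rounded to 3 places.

PNS ≈ 0.376

p₁ = P(outcome | exposed) = 2246/3796 = 0.59168
p₀ = P(outcome | unexposed) = 195/903 = 0.21595
Under exogeneity and monotonicity, PNS = p₁ − p₀.
PNS = 0.59168 − 0.21595 = 0.37573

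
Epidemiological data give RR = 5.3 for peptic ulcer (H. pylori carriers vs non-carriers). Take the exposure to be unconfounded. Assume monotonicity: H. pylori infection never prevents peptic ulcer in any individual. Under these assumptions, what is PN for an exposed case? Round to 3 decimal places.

PN ≈ 0.811

Under exogeneity and monotonicity, PN = (RR − 1) / RR = 1 − 1/RR.
PN = (5.3 − 1) / 5.3 = 4.3 / 5.3 ≈ 0.8113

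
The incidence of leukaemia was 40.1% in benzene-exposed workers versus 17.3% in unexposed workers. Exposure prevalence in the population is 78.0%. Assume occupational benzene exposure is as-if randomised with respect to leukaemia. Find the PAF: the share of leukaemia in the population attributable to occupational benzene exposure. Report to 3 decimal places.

PAF ≈ 0.507

p₁ = 0.401, p₀ = 0.173.
Overall risk P(Y=1) = π·p₁ + (1−π)·p₀ = 0.78×0.401 + 0.22×0.173 = 0.35084.
Under exogeneity, PAF = [P(Y=1) − p₀] / P(Y=1).
PAF = (0.35084 − 0.173) / 0.35084 ≈ 0.5069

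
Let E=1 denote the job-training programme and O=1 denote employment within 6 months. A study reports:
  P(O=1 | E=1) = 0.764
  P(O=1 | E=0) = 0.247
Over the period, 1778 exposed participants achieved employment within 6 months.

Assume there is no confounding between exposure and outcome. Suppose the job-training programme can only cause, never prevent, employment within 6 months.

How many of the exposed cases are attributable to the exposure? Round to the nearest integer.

Let p₁ = 0.764, p₀ = 0.247.
PN = (p₁ − p₀)/p₁ = (0.764 − 0.247) / 0.764 ≈ 0.67670.
Attributable cases ≈ PN × (exposed cases) = 0.67670 × 1778 ≈ 1203.18.

about 1203 cases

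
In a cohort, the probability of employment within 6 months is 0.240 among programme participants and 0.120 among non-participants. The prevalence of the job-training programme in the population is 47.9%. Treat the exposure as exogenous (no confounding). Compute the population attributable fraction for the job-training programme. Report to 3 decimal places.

PAF ≈ 0.324

Let p₁ = 0.24, p₀ = 0.12.
Overall risk P(Y=1) = π·p₁ + (1−π)·p₀ = 0.479×0.24 + 0.521×0.12 = 0.17748.
Under exogeneity, PAF = [P(Y=1) − p₀] / P(Y=1).
PAF = (0.17748 − 0.12) / 0.17748 ≈ 0.3239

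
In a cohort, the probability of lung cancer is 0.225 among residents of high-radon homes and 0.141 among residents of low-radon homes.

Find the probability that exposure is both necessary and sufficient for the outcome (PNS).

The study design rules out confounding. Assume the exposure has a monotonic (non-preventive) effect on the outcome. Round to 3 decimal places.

PNS ≈ 0.084

Let p₁ = 0.225, p₀ = 0.141.
Under exogeneity and monotonicity, PNS = p₁ − p₀.
PNS = 0.225 − 0.141 = 0.084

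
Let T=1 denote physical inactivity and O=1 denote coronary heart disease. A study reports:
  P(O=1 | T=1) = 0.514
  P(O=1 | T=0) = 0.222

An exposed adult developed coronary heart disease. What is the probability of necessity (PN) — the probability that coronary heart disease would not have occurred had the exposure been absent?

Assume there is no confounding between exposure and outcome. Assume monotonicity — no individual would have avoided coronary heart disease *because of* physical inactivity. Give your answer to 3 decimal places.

Let p₁ = 0.514, p₀ = 0.222.
Under exogeneity and monotonicity, PN = (p₁ − p₀) / p₁.
PN = (0.514 − 0.222) / 0.514 = 0.292 / 0.514 ≈ 0.5681

PN ≈ 0.568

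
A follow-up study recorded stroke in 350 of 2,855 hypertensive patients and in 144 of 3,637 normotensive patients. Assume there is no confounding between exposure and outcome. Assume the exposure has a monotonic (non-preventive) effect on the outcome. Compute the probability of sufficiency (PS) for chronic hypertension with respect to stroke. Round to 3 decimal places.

PS ≈ 0.086

p₁ = P(outcome | exposed) = 350/2855 = 0.12259
p₀ = P(outcome | unexposed) = 144/3637 = 0.039593
Under exogeneity and monotonicity, PS = (p₁ − p₀) / (1 − p₀).
PS = (0.12259 − 0.039593) / (1 − 0.039593) = 0.082999 / 0.96041 ≈ 0.0864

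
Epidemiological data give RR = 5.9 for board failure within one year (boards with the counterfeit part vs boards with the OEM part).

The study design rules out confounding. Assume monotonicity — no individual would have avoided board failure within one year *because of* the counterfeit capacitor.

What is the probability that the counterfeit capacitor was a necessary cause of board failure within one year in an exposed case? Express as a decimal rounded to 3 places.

PN ≈ 0.831

Under exogeneity and monotonicity, PN = (RR − 1) / RR = 1 − 1/RR.
PN = (5.9 − 1) / 5.9 = 4.9 / 5.9 ≈ 0.8305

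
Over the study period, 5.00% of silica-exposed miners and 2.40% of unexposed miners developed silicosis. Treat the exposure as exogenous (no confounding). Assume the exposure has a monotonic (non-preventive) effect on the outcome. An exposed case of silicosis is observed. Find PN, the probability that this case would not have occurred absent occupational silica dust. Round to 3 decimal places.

p₁ = 0.05, p₀ = 0.024.
Under exogeneity and monotonicity, PN = (p₁ − p₀) / p₁.
PN = (0.05 − 0.024) / 0.05 = 0.026 / 0.05 ≈ 0.5200

PN ≈ 0.520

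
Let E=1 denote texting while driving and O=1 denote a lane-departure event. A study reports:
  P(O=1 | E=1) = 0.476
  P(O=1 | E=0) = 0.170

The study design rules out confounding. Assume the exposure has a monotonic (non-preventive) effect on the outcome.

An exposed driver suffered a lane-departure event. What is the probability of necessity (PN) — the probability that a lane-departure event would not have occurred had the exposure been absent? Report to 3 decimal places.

PN ≈ 0.643

Let p₁ = 0.476, p₀ = 0.17.
Under exogeneity and monotonicity, PN = (p₁ − p₀) / p₁.
PN = (0.476 − 0.17) / 0.476 = 0.306 / 0.476 ≈ 0.6429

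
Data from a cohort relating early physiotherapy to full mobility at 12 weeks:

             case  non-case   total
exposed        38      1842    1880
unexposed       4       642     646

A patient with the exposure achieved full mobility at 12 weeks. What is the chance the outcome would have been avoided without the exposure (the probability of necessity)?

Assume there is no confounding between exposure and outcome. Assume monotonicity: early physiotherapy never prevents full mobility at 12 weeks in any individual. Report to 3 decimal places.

PN ≈ 0.694

p₁ = P(outcome | exposed) = 38/1880 = 0.020213
p₀ = P(outcome | unexposed) = 4/646 = 0.006192
Under exogeneity and monotonicity, PN = (p₁ − p₀) / p₁.
PN = (0.020213 − 0.006192) / 0.020213 = 0.014021 / 0.020213 ≈ 0.6937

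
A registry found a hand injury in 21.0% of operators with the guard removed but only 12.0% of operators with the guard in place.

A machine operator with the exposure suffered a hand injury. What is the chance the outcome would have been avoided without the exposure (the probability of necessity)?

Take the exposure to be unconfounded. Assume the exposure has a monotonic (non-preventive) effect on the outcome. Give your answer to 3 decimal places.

p₁ = 0.21, p₀ = 0.12.
Under exogeneity and monotonicity, PN = (p₁ − p₀) / p₁.
PN = (0.21 − 0.12) / 0.21 = 0.09 / 0.21 ≈ 0.4286

PN ≈ 0.429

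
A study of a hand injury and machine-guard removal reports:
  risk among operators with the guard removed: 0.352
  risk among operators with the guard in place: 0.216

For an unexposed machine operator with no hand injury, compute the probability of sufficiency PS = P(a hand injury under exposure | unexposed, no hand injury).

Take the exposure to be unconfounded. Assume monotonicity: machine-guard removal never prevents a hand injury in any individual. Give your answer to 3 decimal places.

Let p₁ = 0.352, p₀ = 0.216.
Under exogeneity and monotonicity, PS = (p₁ − p₀) / (1 − p₀).
PS = (0.352 − 0.216) / (1 − 0.216) = 0.136 / 0.784 ≈ 0.1735

PS ≈ 0.173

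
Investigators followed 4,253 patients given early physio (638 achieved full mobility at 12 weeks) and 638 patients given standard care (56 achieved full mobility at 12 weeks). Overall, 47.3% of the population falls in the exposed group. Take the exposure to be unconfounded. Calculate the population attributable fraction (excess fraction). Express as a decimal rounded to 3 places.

p₁ = P(outcome | exposed) = 638/4253 = 0.15001
p₀ = P(outcome | unexposed) = 56/638 = 0.087774
Overall risk P(Y=1) = π·p₁ + (1−π)·p₀ = 0.473×0.15001 + 0.527×0.087774 = 0.11721.
Under exogeneity, PAF = [P(Y=1) − p₀] / P(Y=1).
PAF = (0.11721 − 0.087774) / 0.11721 ≈ 0.2512

PAF ≈ 0.251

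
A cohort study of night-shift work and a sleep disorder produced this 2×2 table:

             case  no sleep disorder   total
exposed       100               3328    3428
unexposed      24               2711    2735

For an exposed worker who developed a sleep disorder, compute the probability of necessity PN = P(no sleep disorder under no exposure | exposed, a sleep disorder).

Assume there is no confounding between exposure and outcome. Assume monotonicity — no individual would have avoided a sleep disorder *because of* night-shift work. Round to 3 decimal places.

PN ≈ 0.699

p₁ = P(outcome | exposed) = 100/3428 = 0.029172
p₀ = P(outcome | unexposed) = 24/2735 = 0.0087751
Under exogeneity and monotonicity, PN = (p₁ − p₀)/p₁.
PN = (0.029172 − 0.0087751) / 0.029172 ≈ 0.6992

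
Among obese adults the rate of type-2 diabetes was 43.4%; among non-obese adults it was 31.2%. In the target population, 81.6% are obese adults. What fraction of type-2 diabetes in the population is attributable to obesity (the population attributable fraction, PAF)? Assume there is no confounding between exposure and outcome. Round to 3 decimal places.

PAF ≈ 0.242

p₁ = 0.434, p₀ = 0.312.
Overall risk P(Y=1) = π·p₁ + (1−π)·p₀ = 0.816×0.434 + 0.184×0.312 = 0.41155.
Under exogeneity, PAF = [P(Y=1) − p₀] / P(Y=1).
PAF = (0.41155 − 0.312) / 0.41155 ≈ 0.2419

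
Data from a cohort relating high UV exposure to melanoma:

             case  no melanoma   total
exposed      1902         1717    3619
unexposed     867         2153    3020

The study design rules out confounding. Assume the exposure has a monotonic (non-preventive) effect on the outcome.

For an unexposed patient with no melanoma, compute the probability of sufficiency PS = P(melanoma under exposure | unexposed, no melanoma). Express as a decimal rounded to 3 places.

p₁ = P(outcome | exposed) = 1902/3619 = 0.52556
p₀ = P(outcome | unexposed) = 867/3020 = 0.28709
Under exogeneity and monotonicity, PS = (p₁ − p₀)/(1 − p₀).
PS = (0.52556 − 0.28709) / 0.71291 ≈ 0.3345

PS ≈ 0.335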